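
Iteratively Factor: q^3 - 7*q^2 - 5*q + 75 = (q - 5)*(q^2 - 2*q - 15) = (q - 5)^2*(q + 3)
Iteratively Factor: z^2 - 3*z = (z)*(z - 3)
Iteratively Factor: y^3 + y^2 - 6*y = (y)*(y^2 + y - 6) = y*(y + 3)*(y - 2)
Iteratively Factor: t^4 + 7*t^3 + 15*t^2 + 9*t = (t + 1)*(t^3 + 6*t^2 + 9*t) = (t + 1)*(t + 3)*(t^2 + 3*t) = t*(t + 1)*(t + 3)*(t + 3)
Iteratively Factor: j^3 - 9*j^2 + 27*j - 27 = (j - 3)*(j^2 - 6*j + 9) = (j - 3)^2*(j - 3)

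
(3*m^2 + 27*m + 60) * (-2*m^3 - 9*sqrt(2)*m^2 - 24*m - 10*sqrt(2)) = -6*m^5 - 54*m^4 - 27*sqrt(2)*m^4 - 243*sqrt(2)*m^3 - 192*m^3 - 570*sqrt(2)*m^2 - 648*m^2 - 1440*m - 270*sqrt(2)*m - 600*sqrt(2)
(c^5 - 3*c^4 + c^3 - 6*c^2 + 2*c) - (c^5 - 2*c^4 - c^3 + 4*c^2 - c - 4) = -c^4 + 2*c^3 - 10*c^2 + 3*c + 4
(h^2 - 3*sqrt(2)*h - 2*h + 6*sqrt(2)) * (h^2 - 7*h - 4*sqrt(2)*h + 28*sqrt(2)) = h^4 - 7*sqrt(2)*h^3 - 9*h^3 + 38*h^2 + 63*sqrt(2)*h^2 - 216*h - 98*sqrt(2)*h + 336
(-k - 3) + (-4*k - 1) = -5*k - 4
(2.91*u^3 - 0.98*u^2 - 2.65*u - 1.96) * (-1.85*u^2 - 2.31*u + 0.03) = -5.3835*u^5 - 4.9091*u^4 + 7.2536*u^3 + 9.7181*u^2 + 4.4481*u - 0.0588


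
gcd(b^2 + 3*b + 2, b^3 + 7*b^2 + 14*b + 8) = b^2 + 3*b + 2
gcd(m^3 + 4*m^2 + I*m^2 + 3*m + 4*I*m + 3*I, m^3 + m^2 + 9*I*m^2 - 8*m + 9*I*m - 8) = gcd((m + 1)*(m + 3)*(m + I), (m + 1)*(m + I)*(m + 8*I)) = m^2 + m*(1 + I) + I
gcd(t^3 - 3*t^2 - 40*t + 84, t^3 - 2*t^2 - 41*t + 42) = t^2 - t - 42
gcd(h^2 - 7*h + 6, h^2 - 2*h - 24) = h - 6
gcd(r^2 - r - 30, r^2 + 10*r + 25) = r + 5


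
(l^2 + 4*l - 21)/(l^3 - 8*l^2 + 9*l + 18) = (l + 7)/(l^2 - 5*l - 6)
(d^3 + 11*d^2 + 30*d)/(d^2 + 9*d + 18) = d*(d + 5)/(d + 3)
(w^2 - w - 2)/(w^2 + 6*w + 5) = (w - 2)/(w + 5)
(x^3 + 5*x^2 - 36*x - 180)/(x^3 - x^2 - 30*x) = (x + 6)/x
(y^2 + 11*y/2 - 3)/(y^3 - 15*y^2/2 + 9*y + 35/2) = (2*y^2 + 11*y - 6)/(2*y^3 - 15*y^2 + 18*y + 35)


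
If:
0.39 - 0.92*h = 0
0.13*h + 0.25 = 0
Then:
No Solution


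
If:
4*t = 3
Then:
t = 3/4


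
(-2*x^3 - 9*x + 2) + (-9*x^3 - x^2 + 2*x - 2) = -11*x^3 - x^2 - 7*x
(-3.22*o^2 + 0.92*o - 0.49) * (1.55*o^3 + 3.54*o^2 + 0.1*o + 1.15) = -4.991*o^5 - 9.9728*o^4 + 2.1753*o^3 - 5.3456*o^2 + 1.009*o - 0.5635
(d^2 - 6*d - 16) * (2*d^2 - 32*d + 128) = 2*d^4 - 44*d^3 + 288*d^2 - 256*d - 2048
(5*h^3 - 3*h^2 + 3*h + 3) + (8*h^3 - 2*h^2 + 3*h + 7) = 13*h^3 - 5*h^2 + 6*h + 10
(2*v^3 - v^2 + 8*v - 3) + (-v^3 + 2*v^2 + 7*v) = v^3 + v^2 + 15*v - 3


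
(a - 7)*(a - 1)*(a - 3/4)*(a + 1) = a^4 - 31*a^3/4 + 17*a^2/4 + 31*a/4 - 21/4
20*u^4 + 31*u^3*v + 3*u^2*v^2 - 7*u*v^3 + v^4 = (-5*u + v)*(-4*u + v)*(u + v)^2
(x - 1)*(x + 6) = x^2 + 5*x - 6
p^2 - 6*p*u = p*(p - 6*u)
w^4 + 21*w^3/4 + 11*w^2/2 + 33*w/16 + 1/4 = (w + 1/4)*(w + 1/2)^2*(w + 4)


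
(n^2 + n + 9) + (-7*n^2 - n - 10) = -6*n^2 - 1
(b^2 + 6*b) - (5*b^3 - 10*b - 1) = -5*b^3 + b^2 + 16*b + 1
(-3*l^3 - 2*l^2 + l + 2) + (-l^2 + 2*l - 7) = -3*l^3 - 3*l^2 + 3*l - 5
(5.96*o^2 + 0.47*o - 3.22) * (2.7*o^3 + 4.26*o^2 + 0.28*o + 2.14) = 16.092*o^5 + 26.6586*o^4 - 5.023*o^3 - 0.831199999999999*o^2 + 0.1042*o - 6.8908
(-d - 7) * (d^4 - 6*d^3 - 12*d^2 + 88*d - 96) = -d^5 - d^4 + 54*d^3 - 4*d^2 - 520*d + 672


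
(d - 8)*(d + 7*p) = d^2 + 7*d*p - 8*d - 56*p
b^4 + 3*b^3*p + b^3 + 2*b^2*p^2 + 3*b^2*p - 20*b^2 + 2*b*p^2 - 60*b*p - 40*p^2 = (b - 4)*(b + 5)*(b + p)*(b + 2*p)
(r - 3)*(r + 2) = r^2 - r - 6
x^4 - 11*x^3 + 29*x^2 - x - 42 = (x - 7)*(x - 3)*(x - 2)*(x + 1)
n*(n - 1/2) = n^2 - n/2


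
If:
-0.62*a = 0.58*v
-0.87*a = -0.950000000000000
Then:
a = 1.09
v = -1.17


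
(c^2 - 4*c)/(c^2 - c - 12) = c/(c + 3)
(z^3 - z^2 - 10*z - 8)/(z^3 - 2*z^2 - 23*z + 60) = (z^2 + 3*z + 2)/(z^2 + 2*z - 15)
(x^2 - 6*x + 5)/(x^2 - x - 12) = (-x^2 + 6*x - 5)/(-x^2 + x + 12)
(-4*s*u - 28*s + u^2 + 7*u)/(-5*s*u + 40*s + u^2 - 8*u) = (4*s*u + 28*s - u^2 - 7*u)/(5*s*u - 40*s - u^2 + 8*u)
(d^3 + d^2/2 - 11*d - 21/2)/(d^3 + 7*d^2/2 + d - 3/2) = (2*d - 7)/(2*d - 1)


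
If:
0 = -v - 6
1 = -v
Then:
No Solution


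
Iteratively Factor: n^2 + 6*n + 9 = (n + 3)*(n + 3)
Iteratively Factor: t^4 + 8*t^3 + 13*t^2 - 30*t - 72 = (t + 4)*(t^3 + 4*t^2 - 3*t - 18) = (t + 3)*(t + 4)*(t^2 + t - 6) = (t - 2)*(t + 3)*(t + 4)*(t + 3)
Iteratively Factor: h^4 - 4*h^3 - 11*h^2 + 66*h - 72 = (h - 2)*(h^3 - 2*h^2 - 15*h + 36) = (h - 3)*(h - 2)*(h^2 + h - 12) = (h - 3)^2*(h - 2)*(h + 4)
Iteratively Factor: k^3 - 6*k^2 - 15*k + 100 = (k - 5)*(k^2 - k - 20) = (k - 5)^2*(k + 4)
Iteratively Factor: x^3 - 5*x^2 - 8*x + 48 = (x - 4)*(x^2 - x - 12) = (x - 4)^2*(x + 3)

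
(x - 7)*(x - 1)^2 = x^3 - 9*x^2 + 15*x - 7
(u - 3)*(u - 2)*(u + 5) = u^3 - 19*u + 30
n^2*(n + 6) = n^3 + 6*n^2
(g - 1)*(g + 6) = g^2 + 5*g - 6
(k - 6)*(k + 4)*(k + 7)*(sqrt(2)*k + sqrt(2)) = sqrt(2)*k^4 + 6*sqrt(2)*k^3 - 33*sqrt(2)*k^2 - 206*sqrt(2)*k - 168*sqrt(2)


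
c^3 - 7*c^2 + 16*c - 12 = (c - 3)*(c - 2)^2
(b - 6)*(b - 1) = b^2 - 7*b + 6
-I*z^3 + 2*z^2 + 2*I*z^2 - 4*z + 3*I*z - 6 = (z - 3)*(z + 2*I)*(-I*z - I)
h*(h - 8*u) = h^2 - 8*h*u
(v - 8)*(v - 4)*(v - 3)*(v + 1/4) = v^4 - 59*v^3/4 + 257*v^2/4 - 79*v - 24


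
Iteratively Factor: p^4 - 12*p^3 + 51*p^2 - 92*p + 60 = (p - 3)*(p^3 - 9*p^2 + 24*p - 20) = (p - 5)*(p - 3)*(p^2 - 4*p + 4) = (p - 5)*(p - 3)*(p - 2)*(p - 2)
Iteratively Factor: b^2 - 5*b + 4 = (b - 4)*(b - 1)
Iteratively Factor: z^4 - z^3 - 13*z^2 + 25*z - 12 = (z - 1)*(z^3 - 13*z + 12) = (z - 3)*(z - 1)*(z^2 + 3*z - 4) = (z - 3)*(z - 1)*(z + 4)*(z - 1)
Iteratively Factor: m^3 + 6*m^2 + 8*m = (m)*(m^2 + 6*m + 8) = m*(m + 2)*(m + 4)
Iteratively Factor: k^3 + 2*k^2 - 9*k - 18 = (k + 2)*(k^2 - 9) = (k + 2)*(k + 3)*(k - 3)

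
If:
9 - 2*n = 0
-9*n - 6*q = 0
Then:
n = 9/2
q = -27/4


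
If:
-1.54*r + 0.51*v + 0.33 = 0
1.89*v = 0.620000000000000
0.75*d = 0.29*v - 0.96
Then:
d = -1.15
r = 0.32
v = 0.33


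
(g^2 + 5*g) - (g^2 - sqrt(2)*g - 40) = sqrt(2)*g + 5*g + 40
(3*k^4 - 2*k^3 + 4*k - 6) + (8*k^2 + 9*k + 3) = 3*k^4 - 2*k^3 + 8*k^2 + 13*k - 3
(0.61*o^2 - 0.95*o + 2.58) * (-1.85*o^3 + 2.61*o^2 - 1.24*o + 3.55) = -1.1285*o^5 + 3.3496*o^4 - 8.0089*o^3 + 10.0773*o^2 - 6.5717*o + 9.159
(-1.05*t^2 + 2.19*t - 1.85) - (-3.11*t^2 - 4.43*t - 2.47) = 2.06*t^2 + 6.62*t + 0.62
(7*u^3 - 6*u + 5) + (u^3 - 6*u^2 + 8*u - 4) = 8*u^3 - 6*u^2 + 2*u + 1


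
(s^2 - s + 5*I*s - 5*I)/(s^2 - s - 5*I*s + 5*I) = (s + 5*I)/(s - 5*I)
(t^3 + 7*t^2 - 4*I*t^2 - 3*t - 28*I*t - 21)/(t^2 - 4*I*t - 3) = t + 7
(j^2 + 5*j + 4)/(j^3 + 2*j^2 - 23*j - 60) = (j + 1)/(j^2 - 2*j - 15)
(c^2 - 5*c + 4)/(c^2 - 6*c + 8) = (c - 1)/(c - 2)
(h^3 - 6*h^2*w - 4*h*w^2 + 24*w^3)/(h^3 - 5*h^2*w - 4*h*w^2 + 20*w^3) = (-h + 6*w)/(-h + 5*w)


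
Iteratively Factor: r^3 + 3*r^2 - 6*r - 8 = (r + 1)*(r^2 + 2*r - 8) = (r - 2)*(r + 1)*(r + 4)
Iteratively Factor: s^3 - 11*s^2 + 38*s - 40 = (s - 2)*(s^2 - 9*s + 20) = (s - 5)*(s - 2)*(s - 4)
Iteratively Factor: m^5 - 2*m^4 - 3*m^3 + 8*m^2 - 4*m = (m + 2)*(m^4 - 4*m^3 + 5*m^2 - 2*m) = m*(m + 2)*(m^3 - 4*m^2 + 5*m - 2) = m*(m - 1)*(m + 2)*(m^2 - 3*m + 2) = m*(m - 2)*(m - 1)*(m + 2)*(m - 1)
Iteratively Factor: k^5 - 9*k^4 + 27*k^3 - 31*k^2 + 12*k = (k - 1)*(k^4 - 8*k^3 + 19*k^2 - 12*k) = (k - 4)*(k - 1)*(k^3 - 4*k^2 + 3*k) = (k - 4)*(k - 1)^2*(k^2 - 3*k) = k*(k - 4)*(k - 1)^2*(k - 3)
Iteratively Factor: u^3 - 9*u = (u + 3)*(u^2 - 3*u) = (u - 3)*(u + 3)*(u)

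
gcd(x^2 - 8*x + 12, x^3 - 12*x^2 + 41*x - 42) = x - 2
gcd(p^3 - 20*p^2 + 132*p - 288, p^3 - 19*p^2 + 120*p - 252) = p^2 - 12*p + 36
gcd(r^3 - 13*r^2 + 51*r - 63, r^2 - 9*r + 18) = r - 3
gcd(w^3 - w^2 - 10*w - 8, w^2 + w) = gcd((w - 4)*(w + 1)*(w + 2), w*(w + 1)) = w + 1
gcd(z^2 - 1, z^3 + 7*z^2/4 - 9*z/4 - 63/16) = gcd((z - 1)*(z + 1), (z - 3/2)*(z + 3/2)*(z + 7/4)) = 1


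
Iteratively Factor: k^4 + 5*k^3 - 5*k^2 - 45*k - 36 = (k - 3)*(k^3 + 8*k^2 + 19*k + 12) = (k - 3)*(k + 1)*(k^2 + 7*k + 12) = (k - 3)*(k + 1)*(k + 3)*(k + 4)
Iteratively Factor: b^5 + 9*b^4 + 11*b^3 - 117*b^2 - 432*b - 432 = (b + 3)*(b^4 + 6*b^3 - 7*b^2 - 96*b - 144) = (b + 3)*(b + 4)*(b^3 + 2*b^2 - 15*b - 36) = (b + 3)^2*(b + 4)*(b^2 - b - 12) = (b + 3)^3*(b + 4)*(b - 4)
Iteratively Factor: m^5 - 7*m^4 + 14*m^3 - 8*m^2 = (m - 2)*(m^4 - 5*m^3 + 4*m^2) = (m - 2)*(m - 1)*(m^3 - 4*m^2) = m*(m - 2)*(m - 1)*(m^2 - 4*m) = m*(m - 4)*(m - 2)*(m - 1)*(m)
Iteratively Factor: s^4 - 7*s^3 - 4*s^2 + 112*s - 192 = (s + 4)*(s^3 - 11*s^2 + 40*s - 48) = (s - 4)*(s + 4)*(s^2 - 7*s + 12) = (s - 4)*(s - 3)*(s + 4)*(s - 4)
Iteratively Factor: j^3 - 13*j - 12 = (j + 3)*(j^2 - 3*j - 4) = (j - 4)*(j + 3)*(j + 1)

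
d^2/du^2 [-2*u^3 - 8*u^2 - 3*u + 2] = -12*u - 16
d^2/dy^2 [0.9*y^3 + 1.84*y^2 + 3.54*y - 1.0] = 5.4*y + 3.68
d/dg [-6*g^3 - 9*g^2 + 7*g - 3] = -18*g^2 - 18*g + 7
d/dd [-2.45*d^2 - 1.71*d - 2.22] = -4.9*d - 1.71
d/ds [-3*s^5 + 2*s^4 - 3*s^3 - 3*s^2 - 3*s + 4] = -15*s^4 + 8*s^3 - 9*s^2 - 6*s - 3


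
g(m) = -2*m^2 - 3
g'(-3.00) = 12.00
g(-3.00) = -21.00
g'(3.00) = -12.00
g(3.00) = -21.00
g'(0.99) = -3.96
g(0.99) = -4.96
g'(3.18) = -12.72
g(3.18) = -23.22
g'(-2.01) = 8.04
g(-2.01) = -11.08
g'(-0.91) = 3.64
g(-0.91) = -4.66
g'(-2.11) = 8.44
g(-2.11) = -11.90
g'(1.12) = -4.48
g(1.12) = -5.51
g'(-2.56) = 10.24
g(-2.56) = -16.11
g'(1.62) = -6.48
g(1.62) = -8.25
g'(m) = -4*m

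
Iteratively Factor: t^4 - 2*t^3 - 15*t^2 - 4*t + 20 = (t - 5)*(t^3 + 3*t^2 - 4) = (t - 5)*(t + 2)*(t^2 + t - 2) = (t - 5)*(t - 1)*(t + 2)*(t + 2)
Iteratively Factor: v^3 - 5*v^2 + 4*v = (v)*(v^2 - 5*v + 4) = v*(v - 4)*(v - 1)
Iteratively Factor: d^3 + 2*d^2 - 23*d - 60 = (d - 5)*(d^2 + 7*d + 12) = (d - 5)*(d + 4)*(d + 3)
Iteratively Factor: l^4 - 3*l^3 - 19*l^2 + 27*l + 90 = (l - 5)*(l^3 + 2*l^2 - 9*l - 18) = (l - 5)*(l + 2)*(l^2 - 9) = (l - 5)*(l - 3)*(l + 2)*(l + 3)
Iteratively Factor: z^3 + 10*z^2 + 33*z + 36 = (z + 3)*(z^2 + 7*z + 12) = (z + 3)^2*(z + 4)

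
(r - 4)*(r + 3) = r^2 - r - 12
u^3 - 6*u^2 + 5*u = u*(u - 5)*(u - 1)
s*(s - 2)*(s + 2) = s^3 - 4*s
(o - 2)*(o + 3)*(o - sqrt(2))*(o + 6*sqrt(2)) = o^4 + o^3 + 5*sqrt(2)*o^3 - 18*o^2 + 5*sqrt(2)*o^2 - 30*sqrt(2)*o - 12*o + 72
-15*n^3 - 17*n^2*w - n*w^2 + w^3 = (-5*n + w)*(n + w)*(3*n + w)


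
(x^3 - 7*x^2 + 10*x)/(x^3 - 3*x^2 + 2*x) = (x - 5)/(x - 1)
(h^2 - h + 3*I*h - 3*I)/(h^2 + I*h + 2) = (h^2 - h + 3*I*h - 3*I)/(h^2 + I*h + 2)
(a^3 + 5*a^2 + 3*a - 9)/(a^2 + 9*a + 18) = (a^2 + 2*a - 3)/(a + 6)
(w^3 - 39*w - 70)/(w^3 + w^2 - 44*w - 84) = (w + 5)/(w + 6)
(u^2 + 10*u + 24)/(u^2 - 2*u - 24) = (u + 6)/(u - 6)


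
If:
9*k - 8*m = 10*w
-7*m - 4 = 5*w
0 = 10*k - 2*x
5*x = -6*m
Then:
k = 1/2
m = -25/12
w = 127/60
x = 5/2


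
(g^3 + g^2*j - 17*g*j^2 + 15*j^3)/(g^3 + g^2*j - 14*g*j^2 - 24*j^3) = (g^3 + g^2*j - 17*g*j^2 + 15*j^3)/(g^3 + g^2*j - 14*g*j^2 - 24*j^3)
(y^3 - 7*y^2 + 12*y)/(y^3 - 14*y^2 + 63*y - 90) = y*(y - 4)/(y^2 - 11*y + 30)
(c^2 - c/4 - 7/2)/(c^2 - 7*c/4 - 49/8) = 2*(c - 2)/(2*c - 7)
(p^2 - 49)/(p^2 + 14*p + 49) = (p - 7)/(p + 7)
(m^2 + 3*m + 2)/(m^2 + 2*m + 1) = (m + 2)/(m + 1)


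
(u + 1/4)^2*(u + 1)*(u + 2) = u^4 + 7*u^3/2 + 57*u^2/16 + 19*u/16 + 1/8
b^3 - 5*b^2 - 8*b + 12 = (b - 6)*(b - 1)*(b + 2)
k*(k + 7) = k^2 + 7*k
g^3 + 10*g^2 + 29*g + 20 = (g + 1)*(g + 4)*(g + 5)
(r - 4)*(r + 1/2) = r^2 - 7*r/2 - 2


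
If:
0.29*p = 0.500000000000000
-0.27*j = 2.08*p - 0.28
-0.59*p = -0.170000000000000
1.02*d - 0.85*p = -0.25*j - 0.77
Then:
No Solution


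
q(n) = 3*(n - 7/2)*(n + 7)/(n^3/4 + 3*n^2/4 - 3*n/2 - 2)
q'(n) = 3*(n - 7/2)*(n + 7)*(-3*n^2/4 - 3*n/2 + 3/2)/(n^3/4 + 3*n^2/4 - 3*n/2 - 2)^2 + 3*(n - 7/2)/(n^3/4 + 3*n^2/4 - 3*n/2 - 2) + 3*(n + 7)/(n^3/4 + 3*n^2/4 - 3*n/2 - 2)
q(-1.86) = -46.54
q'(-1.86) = -44.80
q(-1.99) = -41.57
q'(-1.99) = -32.45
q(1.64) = 35.98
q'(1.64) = 64.75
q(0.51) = 26.56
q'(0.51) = -11.00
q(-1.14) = -259.52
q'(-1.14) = -1833.99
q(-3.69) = -60.19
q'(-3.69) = 151.39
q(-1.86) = -46.54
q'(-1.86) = -44.80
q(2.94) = -2.60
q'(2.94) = 8.18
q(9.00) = 1.16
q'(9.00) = -0.09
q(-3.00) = -31.20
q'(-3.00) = 6.36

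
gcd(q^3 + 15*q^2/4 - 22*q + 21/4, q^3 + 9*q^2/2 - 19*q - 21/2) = q^2 + 4*q - 21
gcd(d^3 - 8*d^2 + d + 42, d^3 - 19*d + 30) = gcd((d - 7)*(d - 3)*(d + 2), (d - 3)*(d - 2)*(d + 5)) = d - 3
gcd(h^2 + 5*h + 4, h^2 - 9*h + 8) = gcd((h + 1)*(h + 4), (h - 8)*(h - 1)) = 1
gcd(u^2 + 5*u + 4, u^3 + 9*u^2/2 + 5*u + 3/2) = u + 1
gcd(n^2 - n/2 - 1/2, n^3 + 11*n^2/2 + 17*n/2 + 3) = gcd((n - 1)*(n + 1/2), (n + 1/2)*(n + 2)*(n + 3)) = n + 1/2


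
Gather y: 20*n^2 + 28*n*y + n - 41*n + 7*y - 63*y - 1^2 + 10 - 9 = 20*n^2 - 40*n + y*(28*n - 56)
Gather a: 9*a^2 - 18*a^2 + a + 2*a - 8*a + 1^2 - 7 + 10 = -9*a^2 - 5*a + 4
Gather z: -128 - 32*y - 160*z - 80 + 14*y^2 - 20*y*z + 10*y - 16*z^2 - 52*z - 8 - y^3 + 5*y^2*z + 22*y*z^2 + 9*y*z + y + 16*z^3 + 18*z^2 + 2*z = -y^3 + 14*y^2 - 21*y + 16*z^3 + z^2*(22*y + 2) + z*(5*y^2 - 11*y - 210) - 216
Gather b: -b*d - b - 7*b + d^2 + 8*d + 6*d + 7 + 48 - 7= b*(-d - 8) + d^2 + 14*d + 48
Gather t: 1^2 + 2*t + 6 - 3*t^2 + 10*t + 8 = -3*t^2 + 12*t + 15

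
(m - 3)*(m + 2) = m^2 - m - 6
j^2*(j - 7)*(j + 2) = j^4 - 5*j^3 - 14*j^2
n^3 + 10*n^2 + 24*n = n*(n + 4)*(n + 6)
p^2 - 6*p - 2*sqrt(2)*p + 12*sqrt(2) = (p - 6)*(p - 2*sqrt(2))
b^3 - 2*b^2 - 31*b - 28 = (b - 7)*(b + 1)*(b + 4)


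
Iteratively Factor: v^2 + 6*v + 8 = (v + 2)*(v + 4)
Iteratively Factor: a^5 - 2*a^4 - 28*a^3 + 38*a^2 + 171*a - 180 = (a + 3)*(a^4 - 5*a^3 - 13*a^2 + 77*a - 60) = (a - 5)*(a + 3)*(a^3 - 13*a + 12) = (a - 5)*(a - 1)*(a + 3)*(a^2 + a - 12) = (a - 5)*(a - 3)*(a - 1)*(a + 3)*(a + 4)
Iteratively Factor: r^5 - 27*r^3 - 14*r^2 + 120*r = (r + 3)*(r^4 - 3*r^3 - 18*r^2 + 40*r) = (r + 3)*(r + 4)*(r^3 - 7*r^2 + 10*r) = (r - 5)*(r + 3)*(r + 4)*(r^2 - 2*r) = (r - 5)*(r - 2)*(r + 3)*(r + 4)*(r)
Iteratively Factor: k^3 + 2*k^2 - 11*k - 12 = (k + 4)*(k^2 - 2*k - 3) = (k - 3)*(k + 4)*(k + 1)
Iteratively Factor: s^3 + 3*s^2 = (s + 3)*(s^2) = s*(s + 3)*(s)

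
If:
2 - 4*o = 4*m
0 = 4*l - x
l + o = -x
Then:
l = x/4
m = 5*x/4 + 1/2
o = -5*x/4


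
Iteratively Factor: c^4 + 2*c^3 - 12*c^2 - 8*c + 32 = (c + 2)*(c^3 - 12*c + 16) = (c + 2)*(c + 4)*(c^2 - 4*c + 4) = (c - 2)*(c + 2)*(c + 4)*(c - 2)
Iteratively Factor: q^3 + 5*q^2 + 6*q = (q)*(q^2 + 5*q + 6) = q*(q + 2)*(q + 3)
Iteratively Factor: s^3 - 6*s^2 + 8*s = (s - 4)*(s^2 - 2*s) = (s - 4)*(s - 2)*(s)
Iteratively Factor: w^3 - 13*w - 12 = (w + 3)*(w^2 - 3*w - 4) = (w - 4)*(w + 3)*(w + 1)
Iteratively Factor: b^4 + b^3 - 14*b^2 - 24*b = (b - 4)*(b^3 + 5*b^2 + 6*b) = (b - 4)*(b + 3)*(b^2 + 2*b) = (b - 4)*(b + 2)*(b + 3)*(b)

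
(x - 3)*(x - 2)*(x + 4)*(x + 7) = x^4 + 6*x^3 - 21*x^2 - 74*x + 168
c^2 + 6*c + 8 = (c + 2)*(c + 4)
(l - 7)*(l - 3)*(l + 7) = l^3 - 3*l^2 - 49*l + 147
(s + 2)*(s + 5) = s^2 + 7*s + 10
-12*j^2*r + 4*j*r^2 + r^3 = r*(-2*j + r)*(6*j + r)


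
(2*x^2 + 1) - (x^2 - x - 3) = x^2 + x + 4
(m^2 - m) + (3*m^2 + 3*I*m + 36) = 4*m^2 - m + 3*I*m + 36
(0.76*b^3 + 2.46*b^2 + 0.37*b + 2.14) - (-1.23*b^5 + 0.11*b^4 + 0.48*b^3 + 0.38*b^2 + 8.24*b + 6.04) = 1.23*b^5 - 0.11*b^4 + 0.28*b^3 + 2.08*b^2 - 7.87*b - 3.9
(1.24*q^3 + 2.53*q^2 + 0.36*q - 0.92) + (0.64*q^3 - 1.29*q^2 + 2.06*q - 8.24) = 1.88*q^3 + 1.24*q^2 + 2.42*q - 9.16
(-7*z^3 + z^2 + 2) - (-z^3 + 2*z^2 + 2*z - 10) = -6*z^3 - z^2 - 2*z + 12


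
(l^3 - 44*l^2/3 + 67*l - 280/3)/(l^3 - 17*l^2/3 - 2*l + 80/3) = (l - 7)/(l + 2)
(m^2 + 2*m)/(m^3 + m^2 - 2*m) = 1/(m - 1)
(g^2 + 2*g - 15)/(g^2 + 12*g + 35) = (g - 3)/(g + 7)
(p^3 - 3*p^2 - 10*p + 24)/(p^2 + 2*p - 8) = (p^2 - p - 12)/(p + 4)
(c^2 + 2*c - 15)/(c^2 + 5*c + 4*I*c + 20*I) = (c - 3)/(c + 4*I)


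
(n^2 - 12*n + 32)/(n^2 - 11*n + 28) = (n - 8)/(n - 7)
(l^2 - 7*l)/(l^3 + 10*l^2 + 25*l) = (l - 7)/(l^2 + 10*l + 25)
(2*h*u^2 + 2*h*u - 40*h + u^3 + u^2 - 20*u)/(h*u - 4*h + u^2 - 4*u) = (2*h*u + 10*h + u^2 + 5*u)/(h + u)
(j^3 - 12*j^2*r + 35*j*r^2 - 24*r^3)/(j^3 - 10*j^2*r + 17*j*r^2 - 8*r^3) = (-j + 3*r)/(-j + r)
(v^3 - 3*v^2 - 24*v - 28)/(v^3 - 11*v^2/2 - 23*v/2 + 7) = 2*(v + 2)/(2*v - 1)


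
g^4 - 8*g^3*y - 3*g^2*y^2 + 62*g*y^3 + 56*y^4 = (g - 7*y)*(g - 4*y)*(g + y)*(g + 2*y)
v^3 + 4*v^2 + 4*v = v*(v + 2)^2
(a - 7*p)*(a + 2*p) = a^2 - 5*a*p - 14*p^2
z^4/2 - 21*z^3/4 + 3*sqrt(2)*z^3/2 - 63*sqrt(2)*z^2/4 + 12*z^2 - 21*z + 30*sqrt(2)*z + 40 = (z/2 + sqrt(2))*(z - 8)*(z - 5/2)*(z + sqrt(2))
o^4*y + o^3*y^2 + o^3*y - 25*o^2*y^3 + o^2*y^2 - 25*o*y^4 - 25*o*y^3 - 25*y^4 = (o - 5*y)*(o + y)*(o + 5*y)*(o*y + y)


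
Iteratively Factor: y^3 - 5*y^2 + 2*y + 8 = (y - 2)*(y^2 - 3*y - 4) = (y - 4)*(y - 2)*(y + 1)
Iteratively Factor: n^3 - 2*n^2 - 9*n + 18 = (n + 3)*(n^2 - 5*n + 6) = (n - 3)*(n + 3)*(n - 2)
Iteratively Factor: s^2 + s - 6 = (s + 3)*(s - 2)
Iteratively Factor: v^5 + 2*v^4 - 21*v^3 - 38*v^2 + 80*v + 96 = (v + 4)*(v^4 - 2*v^3 - 13*v^2 + 14*v + 24) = (v - 4)*(v + 4)*(v^3 + 2*v^2 - 5*v - 6) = (v - 4)*(v + 1)*(v + 4)*(v^2 + v - 6) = (v - 4)*(v - 2)*(v + 1)*(v + 4)*(v + 3)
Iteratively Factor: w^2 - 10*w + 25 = (w - 5)*(w - 5)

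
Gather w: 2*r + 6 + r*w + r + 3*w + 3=3*r + w*(r + 3) + 9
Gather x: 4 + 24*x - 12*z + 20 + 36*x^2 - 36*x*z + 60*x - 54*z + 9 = 36*x^2 + x*(84 - 36*z) - 66*z + 33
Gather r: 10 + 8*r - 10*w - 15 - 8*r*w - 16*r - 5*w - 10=r*(-8*w - 8) - 15*w - 15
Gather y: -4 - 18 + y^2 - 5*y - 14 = y^2 - 5*y - 36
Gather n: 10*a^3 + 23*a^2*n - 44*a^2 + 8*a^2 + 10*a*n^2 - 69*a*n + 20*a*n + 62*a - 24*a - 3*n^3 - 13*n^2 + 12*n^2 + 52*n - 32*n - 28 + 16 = 10*a^3 - 36*a^2 + 38*a - 3*n^3 + n^2*(10*a - 1) + n*(23*a^2 - 49*a + 20) - 12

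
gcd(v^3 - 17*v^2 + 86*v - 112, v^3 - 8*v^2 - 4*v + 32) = v^2 - 10*v + 16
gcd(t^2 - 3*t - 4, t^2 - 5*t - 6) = t + 1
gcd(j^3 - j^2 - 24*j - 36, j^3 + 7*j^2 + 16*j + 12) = j^2 + 5*j + 6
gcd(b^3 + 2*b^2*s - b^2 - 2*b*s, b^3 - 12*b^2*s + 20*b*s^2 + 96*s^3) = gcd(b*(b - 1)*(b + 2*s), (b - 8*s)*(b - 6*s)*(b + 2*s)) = b + 2*s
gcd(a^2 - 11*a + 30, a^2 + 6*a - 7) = 1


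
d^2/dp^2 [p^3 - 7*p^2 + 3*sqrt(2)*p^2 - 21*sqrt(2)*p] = 6*p - 14 + 6*sqrt(2)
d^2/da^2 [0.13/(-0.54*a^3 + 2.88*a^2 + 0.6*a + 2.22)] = ((0.4212*a - 0.7488)*(-0.54*a^3 + 2.88*a^2 + 0.6*a + 2.22) + 0.13*(-3.24*a^2 + 11.52*a + 1.2)*(-1.62*a^2 + 5.76*a + 0.6))/(-0.54*a^3 + 2.88*a^2 + 0.6*a + 2.22)^3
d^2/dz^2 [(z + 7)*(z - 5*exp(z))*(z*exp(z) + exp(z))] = (z^3 - 20*z^2*exp(z) + 14*z^2 - 200*z*exp(z) + 45*z - 310*exp(z) + 30)*exp(z)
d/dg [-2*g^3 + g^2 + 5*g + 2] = -6*g^2 + 2*g + 5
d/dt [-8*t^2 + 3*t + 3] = 3 - 16*t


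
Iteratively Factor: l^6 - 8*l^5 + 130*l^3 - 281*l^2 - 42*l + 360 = (l - 5)*(l^5 - 3*l^4 - 15*l^3 + 55*l^2 - 6*l - 72) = (l - 5)*(l + 4)*(l^4 - 7*l^3 + 13*l^2 + 3*l - 18) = (l - 5)*(l - 3)*(l + 4)*(l^3 - 4*l^2 + l + 6) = (l - 5)*(l - 3)^2*(l + 4)*(l^2 - l - 2) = (l - 5)*(l - 3)^2*(l - 2)*(l + 4)*(l + 1)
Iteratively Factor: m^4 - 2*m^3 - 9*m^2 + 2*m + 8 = (m - 4)*(m^3 + 2*m^2 - m - 2) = (m - 4)*(m - 1)*(m^2 + 3*m + 2) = (m - 4)*(m - 1)*(m + 1)*(m + 2)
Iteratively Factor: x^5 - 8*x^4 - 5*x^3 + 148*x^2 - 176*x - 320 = (x + 1)*(x^4 - 9*x^3 + 4*x^2 + 144*x - 320) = (x - 4)*(x + 1)*(x^3 - 5*x^2 - 16*x + 80) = (x - 4)^2*(x + 1)*(x^2 - x - 20) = (x - 5)*(x - 4)^2*(x + 1)*(x + 4)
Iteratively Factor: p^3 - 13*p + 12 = (p + 4)*(p^2 - 4*p + 3) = (p - 3)*(p + 4)*(p - 1)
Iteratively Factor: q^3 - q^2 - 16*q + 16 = (q + 4)*(q^2 - 5*q + 4) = (q - 1)*(q + 4)*(q - 4)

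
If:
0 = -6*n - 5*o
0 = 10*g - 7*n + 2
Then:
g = -7*o/12 - 1/5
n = -5*o/6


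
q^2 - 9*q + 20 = (q - 5)*(q - 4)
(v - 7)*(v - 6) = v^2 - 13*v + 42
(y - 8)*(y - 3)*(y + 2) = y^3 - 9*y^2 + 2*y + 48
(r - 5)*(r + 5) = r^2 - 25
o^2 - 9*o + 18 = (o - 6)*(o - 3)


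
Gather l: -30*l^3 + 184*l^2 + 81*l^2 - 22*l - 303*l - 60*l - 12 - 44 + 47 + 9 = -30*l^3 + 265*l^2 - 385*l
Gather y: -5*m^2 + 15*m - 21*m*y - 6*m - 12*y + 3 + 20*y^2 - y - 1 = -5*m^2 + 9*m + 20*y^2 + y*(-21*m - 13) + 2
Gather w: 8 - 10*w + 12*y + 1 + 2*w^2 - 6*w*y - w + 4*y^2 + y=2*w^2 + w*(-6*y - 11) + 4*y^2 + 13*y + 9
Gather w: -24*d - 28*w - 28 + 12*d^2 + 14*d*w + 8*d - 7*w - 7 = 12*d^2 - 16*d + w*(14*d - 35) - 35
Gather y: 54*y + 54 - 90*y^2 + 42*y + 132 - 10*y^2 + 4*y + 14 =-100*y^2 + 100*y + 200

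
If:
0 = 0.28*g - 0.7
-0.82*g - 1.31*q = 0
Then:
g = 2.50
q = -1.56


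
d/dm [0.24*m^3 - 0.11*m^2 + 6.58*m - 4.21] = 0.72*m^2 - 0.22*m + 6.58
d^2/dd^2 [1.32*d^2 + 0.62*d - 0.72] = 2.64000000000000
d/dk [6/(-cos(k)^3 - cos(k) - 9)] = 6*(3*sin(k)^2 - 4)*sin(k)/(cos(k)^3 + cos(k) + 9)^2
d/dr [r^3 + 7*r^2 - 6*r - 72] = 3*r^2 + 14*r - 6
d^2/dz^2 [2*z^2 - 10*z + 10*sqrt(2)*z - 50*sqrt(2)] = 4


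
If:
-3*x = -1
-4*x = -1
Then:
No Solution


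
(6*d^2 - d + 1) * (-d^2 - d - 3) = -6*d^4 - 5*d^3 - 18*d^2 + 2*d - 3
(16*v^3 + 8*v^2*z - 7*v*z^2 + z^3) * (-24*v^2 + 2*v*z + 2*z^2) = -384*v^5 - 160*v^4*z + 216*v^3*z^2 - 22*v^2*z^3 - 12*v*z^4 + 2*z^5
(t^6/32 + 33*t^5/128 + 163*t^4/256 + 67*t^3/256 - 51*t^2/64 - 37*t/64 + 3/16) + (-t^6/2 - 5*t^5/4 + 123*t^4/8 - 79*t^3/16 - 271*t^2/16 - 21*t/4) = -15*t^6/32 - 127*t^5/128 + 4099*t^4/256 - 1197*t^3/256 - 1135*t^2/64 - 373*t/64 + 3/16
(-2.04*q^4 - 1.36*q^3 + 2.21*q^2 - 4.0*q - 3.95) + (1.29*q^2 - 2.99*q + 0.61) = -2.04*q^4 - 1.36*q^3 + 3.5*q^2 - 6.99*q - 3.34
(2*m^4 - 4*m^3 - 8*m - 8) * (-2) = -4*m^4 + 8*m^3 + 16*m + 16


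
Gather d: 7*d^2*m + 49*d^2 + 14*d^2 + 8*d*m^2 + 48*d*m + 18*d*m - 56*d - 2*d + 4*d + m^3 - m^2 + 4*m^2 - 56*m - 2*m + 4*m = d^2*(7*m + 63) + d*(8*m^2 + 66*m - 54) + m^3 + 3*m^2 - 54*m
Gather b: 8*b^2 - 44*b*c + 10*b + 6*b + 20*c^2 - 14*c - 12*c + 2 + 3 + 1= 8*b^2 + b*(16 - 44*c) + 20*c^2 - 26*c + 6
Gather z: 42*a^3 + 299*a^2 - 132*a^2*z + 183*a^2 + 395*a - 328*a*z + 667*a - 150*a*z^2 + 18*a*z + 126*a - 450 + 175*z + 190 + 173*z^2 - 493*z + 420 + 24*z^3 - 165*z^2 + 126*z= 42*a^3 + 482*a^2 + 1188*a + 24*z^3 + z^2*(8 - 150*a) + z*(-132*a^2 - 310*a - 192) + 160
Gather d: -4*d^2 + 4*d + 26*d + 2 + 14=-4*d^2 + 30*d + 16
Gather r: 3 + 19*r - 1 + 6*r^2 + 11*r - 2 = 6*r^2 + 30*r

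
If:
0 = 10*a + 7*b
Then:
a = -7*b/10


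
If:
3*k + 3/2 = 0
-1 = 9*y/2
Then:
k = -1/2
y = -2/9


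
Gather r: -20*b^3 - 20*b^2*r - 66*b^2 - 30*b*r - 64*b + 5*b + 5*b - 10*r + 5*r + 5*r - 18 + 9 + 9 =-20*b^3 - 66*b^2 - 54*b + r*(-20*b^2 - 30*b)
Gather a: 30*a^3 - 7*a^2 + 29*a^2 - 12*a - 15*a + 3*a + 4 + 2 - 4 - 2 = 30*a^3 + 22*a^2 - 24*a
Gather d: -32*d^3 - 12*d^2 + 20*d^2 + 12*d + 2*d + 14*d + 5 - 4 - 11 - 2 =-32*d^3 + 8*d^2 + 28*d - 12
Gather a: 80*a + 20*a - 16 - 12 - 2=100*a - 30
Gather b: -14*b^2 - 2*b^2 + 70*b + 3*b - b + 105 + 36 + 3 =-16*b^2 + 72*b + 144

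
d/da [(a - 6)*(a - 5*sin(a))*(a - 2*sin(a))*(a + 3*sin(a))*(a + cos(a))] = (6 - a)*(a - 5*sin(a))*(a - 2*sin(a))*(a + 3*sin(a))*(sin(a) - 1) + (6 - a)*(a - 5*sin(a))*(a + 3*sin(a))*(a + cos(a))*(2*cos(a) - 1) + (6 - a)*(a - 2*sin(a))*(a + 3*sin(a))*(a + cos(a))*(5*cos(a) - 1) + (a - 6)*(a - 5*sin(a))*(a - 2*sin(a))*(a + cos(a))*(3*cos(a) + 1) + (a - 5*sin(a))*(a - 2*sin(a))*(a + 3*sin(a))*(a + cos(a))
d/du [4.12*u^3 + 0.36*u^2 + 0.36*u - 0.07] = 12.36*u^2 + 0.72*u + 0.36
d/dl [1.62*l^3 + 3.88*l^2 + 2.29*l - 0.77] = 4.86*l^2 + 7.76*l + 2.29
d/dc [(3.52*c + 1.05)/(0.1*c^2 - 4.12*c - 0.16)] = (-0.352*c^2 - 0.210000000000001*c + 3.7628)/(0.01*c^4 - 0.824*c^3 + 16.9424*c^2 + 1.3184*c + 0.0256)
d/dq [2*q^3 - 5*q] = 6*q^2 - 5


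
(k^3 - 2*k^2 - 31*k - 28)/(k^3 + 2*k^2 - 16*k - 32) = (k^2 - 6*k - 7)/(k^2 - 2*k - 8)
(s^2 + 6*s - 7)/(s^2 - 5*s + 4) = (s + 7)/(s - 4)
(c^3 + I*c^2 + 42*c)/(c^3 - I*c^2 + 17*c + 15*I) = c*(c^2 + I*c + 42)/(c^3 - I*c^2 + 17*c + 15*I)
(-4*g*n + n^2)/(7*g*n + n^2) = (-4*g + n)/(7*g + n)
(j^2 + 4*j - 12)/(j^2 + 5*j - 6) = (j - 2)/(j - 1)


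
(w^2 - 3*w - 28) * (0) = 0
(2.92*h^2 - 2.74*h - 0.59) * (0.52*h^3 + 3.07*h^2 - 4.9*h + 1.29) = 1.5184*h^5 + 7.5396*h^4 - 23.0266*h^3 + 15.3815*h^2 - 0.6436*h - 0.7611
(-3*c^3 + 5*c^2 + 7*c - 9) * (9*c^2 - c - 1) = -27*c^5 + 48*c^4 + 61*c^3 - 93*c^2 + 2*c + 9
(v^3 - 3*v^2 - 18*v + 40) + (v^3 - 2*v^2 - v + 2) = 2*v^3 - 5*v^2 - 19*v + 42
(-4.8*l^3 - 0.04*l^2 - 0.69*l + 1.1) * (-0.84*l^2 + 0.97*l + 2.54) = 4.032*l^5 - 4.6224*l^4 - 11.6512*l^3 - 1.6949*l^2 - 0.6856*l + 2.794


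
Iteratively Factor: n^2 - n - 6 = (n + 2)*(n - 3)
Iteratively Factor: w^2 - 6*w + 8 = (w - 4)*(w - 2)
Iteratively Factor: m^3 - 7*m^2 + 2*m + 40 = (m + 2)*(m^2 - 9*m + 20) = (m - 5)*(m + 2)*(m - 4)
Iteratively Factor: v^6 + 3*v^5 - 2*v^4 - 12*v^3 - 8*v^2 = (v - 2)*(v^5 + 5*v^4 + 8*v^3 + 4*v^2) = (v - 2)*(v + 2)*(v^4 + 3*v^3 + 2*v^2) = v*(v - 2)*(v + 2)*(v^3 + 3*v^2 + 2*v) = v^2*(v - 2)*(v + 2)*(v^2 + 3*v + 2) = v^2*(v - 2)*(v + 2)^2*(v + 1)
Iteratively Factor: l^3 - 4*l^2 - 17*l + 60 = (l - 3)*(l^2 - l - 20) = (l - 5)*(l - 3)*(l + 4)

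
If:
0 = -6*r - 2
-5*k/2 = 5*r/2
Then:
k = 1/3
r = -1/3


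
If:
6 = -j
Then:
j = -6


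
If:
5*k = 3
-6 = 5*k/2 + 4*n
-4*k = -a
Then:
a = 12/5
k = 3/5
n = -15/8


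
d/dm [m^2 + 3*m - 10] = 2*m + 3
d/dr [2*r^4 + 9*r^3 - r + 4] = 8*r^3 + 27*r^2 - 1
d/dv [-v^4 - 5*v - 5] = -4*v^3 - 5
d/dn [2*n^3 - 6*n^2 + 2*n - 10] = 6*n^2 - 12*n + 2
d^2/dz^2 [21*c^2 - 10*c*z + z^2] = 2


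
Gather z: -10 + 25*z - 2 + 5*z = 30*z - 12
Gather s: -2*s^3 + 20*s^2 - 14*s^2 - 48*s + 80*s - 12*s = -2*s^3 + 6*s^2 + 20*s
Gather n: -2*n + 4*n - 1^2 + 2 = 2*n + 1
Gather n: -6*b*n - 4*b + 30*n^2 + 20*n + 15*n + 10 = -4*b + 30*n^2 + n*(35 - 6*b) + 10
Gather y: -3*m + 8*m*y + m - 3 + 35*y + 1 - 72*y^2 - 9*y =-2*m - 72*y^2 + y*(8*m + 26) - 2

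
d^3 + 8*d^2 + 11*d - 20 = (d - 1)*(d + 4)*(d + 5)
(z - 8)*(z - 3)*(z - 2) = z^3 - 13*z^2 + 46*z - 48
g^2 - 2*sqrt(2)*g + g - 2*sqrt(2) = (g + 1)*(g - 2*sqrt(2))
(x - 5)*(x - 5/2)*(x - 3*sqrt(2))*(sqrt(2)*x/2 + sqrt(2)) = sqrt(2)*x^4/2 - 11*sqrt(2)*x^3/4 - 3*x^3 - 5*sqrt(2)*x^2/4 + 33*x^2/2 + 15*x/2 + 25*sqrt(2)*x/2 - 75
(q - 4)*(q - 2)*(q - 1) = q^3 - 7*q^2 + 14*q - 8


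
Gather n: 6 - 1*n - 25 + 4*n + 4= 3*n - 15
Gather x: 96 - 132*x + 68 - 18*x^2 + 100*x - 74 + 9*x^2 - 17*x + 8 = -9*x^2 - 49*x + 98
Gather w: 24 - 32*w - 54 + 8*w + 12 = -24*w - 18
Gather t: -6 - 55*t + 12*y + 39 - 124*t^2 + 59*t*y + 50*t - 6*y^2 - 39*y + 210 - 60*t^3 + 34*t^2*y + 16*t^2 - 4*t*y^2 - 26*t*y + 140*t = -60*t^3 + t^2*(34*y - 108) + t*(-4*y^2 + 33*y + 135) - 6*y^2 - 27*y + 243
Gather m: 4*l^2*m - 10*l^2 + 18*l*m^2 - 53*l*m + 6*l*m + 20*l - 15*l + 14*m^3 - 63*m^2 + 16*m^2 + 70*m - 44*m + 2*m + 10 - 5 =-10*l^2 + 5*l + 14*m^3 + m^2*(18*l - 47) + m*(4*l^2 - 47*l + 28) + 5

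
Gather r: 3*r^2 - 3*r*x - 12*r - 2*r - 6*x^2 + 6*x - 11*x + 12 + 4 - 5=3*r^2 + r*(-3*x - 14) - 6*x^2 - 5*x + 11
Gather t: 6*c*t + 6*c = 6*c*t + 6*c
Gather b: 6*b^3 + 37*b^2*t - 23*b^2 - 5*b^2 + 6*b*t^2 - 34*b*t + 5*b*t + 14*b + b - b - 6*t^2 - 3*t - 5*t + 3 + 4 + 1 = 6*b^3 + b^2*(37*t - 28) + b*(6*t^2 - 29*t + 14) - 6*t^2 - 8*t + 8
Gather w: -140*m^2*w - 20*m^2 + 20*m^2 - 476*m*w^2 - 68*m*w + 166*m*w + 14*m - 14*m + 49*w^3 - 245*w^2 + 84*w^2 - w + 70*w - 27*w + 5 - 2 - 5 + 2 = 49*w^3 + w^2*(-476*m - 161) + w*(-140*m^2 + 98*m + 42)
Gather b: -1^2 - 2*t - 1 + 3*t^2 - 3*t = 3*t^2 - 5*t - 2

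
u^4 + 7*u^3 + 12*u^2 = u^2*(u + 3)*(u + 4)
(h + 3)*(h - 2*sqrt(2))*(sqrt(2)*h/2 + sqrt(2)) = sqrt(2)*h^3/2 - 2*h^2 + 5*sqrt(2)*h^2/2 - 10*h + 3*sqrt(2)*h - 12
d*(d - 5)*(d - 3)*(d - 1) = d^4 - 9*d^3 + 23*d^2 - 15*d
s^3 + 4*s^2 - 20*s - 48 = (s - 4)*(s + 2)*(s + 6)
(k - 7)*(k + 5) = k^2 - 2*k - 35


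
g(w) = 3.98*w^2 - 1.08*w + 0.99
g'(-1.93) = -16.44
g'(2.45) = 18.42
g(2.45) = 22.23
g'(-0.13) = -2.11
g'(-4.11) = -33.80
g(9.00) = 313.65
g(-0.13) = 1.20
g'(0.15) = 0.11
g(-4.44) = 84.25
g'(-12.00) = -96.60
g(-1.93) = 17.90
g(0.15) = 0.92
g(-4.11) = 72.66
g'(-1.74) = -14.93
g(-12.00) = 587.07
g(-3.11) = 42.84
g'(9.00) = 70.56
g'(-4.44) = -36.42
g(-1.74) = 14.92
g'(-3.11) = -25.84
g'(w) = 7.96*w - 1.08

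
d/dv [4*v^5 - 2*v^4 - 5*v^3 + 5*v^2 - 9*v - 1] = 20*v^4 - 8*v^3 - 15*v^2 + 10*v - 9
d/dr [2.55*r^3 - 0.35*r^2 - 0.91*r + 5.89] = 7.65*r^2 - 0.7*r - 0.91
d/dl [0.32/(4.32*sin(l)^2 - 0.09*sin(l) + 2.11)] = (0.0288 - 2.7648*sin(l))*cos(l)/(4.32*sin(l)^2 - 0.09*sin(l) + 2.11)^2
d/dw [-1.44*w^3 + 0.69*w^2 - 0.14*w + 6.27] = -4.32*w^2 + 1.38*w - 0.14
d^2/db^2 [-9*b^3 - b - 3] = -54*b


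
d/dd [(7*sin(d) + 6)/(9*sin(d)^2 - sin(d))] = 3*(-21*cos(d) - 36/tan(d) + 2*cos(d)/sin(d)^2)/(9*sin(d) - 1)^2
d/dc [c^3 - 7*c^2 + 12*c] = 3*c^2 - 14*c + 12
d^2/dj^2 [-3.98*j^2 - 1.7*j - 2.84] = -7.96000000000000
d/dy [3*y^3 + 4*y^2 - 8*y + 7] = 9*y^2 + 8*y - 8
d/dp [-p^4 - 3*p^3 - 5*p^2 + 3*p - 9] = -4*p^3 - 9*p^2 - 10*p + 3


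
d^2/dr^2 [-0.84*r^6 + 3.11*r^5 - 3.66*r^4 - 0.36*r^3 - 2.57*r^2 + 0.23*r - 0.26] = -25.2*r^4 + 62.2*r^3 - 43.92*r^2 - 2.16*r - 5.14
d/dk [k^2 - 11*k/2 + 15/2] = 2*k - 11/2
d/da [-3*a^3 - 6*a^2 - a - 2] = -9*a^2 - 12*a - 1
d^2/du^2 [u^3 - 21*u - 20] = 6*u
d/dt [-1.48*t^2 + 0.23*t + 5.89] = 0.23 - 2.96*t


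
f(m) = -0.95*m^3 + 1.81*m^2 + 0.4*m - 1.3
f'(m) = -2.85*m^2 + 3.62*m + 0.4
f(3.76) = -24.71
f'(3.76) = -26.28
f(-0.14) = -1.32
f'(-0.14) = -0.16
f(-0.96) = 0.82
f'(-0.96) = -5.70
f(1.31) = 0.19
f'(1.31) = 0.25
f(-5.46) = 205.11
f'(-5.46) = -104.33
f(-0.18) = -1.31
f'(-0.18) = -0.34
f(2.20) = -1.78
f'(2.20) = -5.43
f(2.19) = -1.72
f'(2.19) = -5.34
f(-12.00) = 1896.14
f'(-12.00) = -453.44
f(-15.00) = 3606.20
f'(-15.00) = -695.15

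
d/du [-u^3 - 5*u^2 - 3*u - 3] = -3*u^2 - 10*u - 3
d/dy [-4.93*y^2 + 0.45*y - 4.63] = 0.45 - 9.86*y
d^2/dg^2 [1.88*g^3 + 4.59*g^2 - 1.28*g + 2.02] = 11.28*g + 9.18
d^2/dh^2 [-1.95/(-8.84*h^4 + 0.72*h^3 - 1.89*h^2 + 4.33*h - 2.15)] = ((-206.856*h^2 + 8.424*h - 7.371)*(8.84*h^4 - 0.72*h^3 + 1.89*h^2 - 4.33*h + 2.15) + 1.95*(35.36*h^3 - 2.16*h^2 + 3.78*h - 4.33)*(70.72*h^3 - 4.32*h^2 + 7.56*h - 8.66))/(8.84*h^4 - 0.72*h^3 + 1.89*h^2 - 4.33*h + 2.15)^3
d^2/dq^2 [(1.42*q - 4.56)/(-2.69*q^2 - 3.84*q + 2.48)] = (-(1.42*q - 4.56)*(5.38*q + 3.84)*(10.76*q + 7.68) + (22.9188*q - 13.6272)*(2.69*q^2 + 3.84*q - 2.48))/(2.69*q^2 + 3.84*q - 2.48)^3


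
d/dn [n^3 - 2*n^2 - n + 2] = 3*n^2 - 4*n - 1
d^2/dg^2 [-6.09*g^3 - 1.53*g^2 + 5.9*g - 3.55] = -36.54*g - 3.06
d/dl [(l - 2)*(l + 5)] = 2*l + 3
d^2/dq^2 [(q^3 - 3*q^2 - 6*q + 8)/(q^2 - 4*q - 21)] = 2*(19*q^3 + 87*q^2 + 849*q - 523)/(q^6 - 12*q^5 - 15*q^4 + 440*q^3 + 315*q^2 - 5292*q - 9261)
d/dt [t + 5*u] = 1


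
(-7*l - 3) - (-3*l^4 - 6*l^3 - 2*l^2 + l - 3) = 3*l^4 + 6*l^3 + 2*l^2 - 8*l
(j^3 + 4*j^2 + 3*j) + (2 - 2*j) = j^3 + 4*j^2 + j + 2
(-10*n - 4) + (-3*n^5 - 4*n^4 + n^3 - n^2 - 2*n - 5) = -3*n^5 - 4*n^4 + n^3 - n^2 - 12*n - 9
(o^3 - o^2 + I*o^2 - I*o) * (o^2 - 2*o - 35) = o^5 - 3*o^4 + I*o^4 - 33*o^3 - 3*I*o^3 + 35*o^2 - 33*I*o^2 + 35*I*o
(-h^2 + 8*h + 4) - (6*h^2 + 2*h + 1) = -7*h^2 + 6*h + 3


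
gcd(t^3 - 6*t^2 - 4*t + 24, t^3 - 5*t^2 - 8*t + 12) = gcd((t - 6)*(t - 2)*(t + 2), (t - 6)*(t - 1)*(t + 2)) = t^2 - 4*t - 12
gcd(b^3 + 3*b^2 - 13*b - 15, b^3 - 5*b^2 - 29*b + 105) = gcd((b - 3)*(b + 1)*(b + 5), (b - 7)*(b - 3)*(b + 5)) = b^2 + 2*b - 15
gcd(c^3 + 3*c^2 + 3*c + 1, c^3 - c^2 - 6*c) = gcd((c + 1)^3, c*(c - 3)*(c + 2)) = 1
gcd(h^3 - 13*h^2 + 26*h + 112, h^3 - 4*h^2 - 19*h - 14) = h^2 - 5*h - 14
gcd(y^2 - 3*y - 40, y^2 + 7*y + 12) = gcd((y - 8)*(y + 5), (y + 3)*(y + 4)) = 1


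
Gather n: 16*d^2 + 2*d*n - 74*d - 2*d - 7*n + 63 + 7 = 16*d^2 - 76*d + n*(2*d - 7) + 70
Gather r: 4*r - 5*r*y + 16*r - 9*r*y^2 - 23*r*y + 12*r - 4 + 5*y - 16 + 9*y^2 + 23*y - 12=r*(-9*y^2 - 28*y + 32) + 9*y^2 + 28*y - 32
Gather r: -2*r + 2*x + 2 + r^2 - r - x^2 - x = r^2 - 3*r - x^2 + x + 2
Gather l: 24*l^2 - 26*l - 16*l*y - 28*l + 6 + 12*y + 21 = 24*l^2 + l*(-16*y - 54) + 12*y + 27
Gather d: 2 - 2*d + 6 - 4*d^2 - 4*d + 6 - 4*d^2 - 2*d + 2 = -8*d^2 - 8*d + 16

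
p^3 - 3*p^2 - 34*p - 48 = (p - 8)*(p + 2)*(p + 3)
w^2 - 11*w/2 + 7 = (w - 7/2)*(w - 2)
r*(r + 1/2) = r^2 + r/2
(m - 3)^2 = m^2 - 6*m + 9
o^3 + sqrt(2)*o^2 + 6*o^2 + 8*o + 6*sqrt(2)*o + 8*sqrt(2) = (o + 2)*(o + 4)*(o + sqrt(2))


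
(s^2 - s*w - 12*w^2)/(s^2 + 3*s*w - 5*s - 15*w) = (s - 4*w)/(s - 5)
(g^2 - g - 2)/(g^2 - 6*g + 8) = (g + 1)/(g - 4)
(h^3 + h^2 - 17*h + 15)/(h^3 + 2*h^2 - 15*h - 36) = (h^3 + h^2 - 17*h + 15)/(h^3 + 2*h^2 - 15*h - 36)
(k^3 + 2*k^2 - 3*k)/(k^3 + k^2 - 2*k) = (k + 3)/(k + 2)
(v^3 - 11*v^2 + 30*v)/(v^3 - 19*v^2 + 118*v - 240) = v/(v - 8)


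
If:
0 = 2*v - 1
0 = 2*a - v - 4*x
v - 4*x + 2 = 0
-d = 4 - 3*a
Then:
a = 3/2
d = 1/2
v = 1/2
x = 5/8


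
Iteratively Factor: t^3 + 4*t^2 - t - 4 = (t + 1)*(t^2 + 3*t - 4) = (t + 1)*(t + 4)*(t - 1)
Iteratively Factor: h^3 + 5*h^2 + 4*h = (h + 4)*(h^2 + h) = h*(h + 4)*(h + 1)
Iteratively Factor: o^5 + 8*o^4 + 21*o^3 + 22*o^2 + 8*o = (o + 2)*(o^4 + 6*o^3 + 9*o^2 + 4*o) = (o + 2)*(o + 4)*(o^3 + 2*o^2 + o) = (o + 1)*(o + 2)*(o + 4)*(o^2 + o) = o*(o + 1)*(o + 2)*(o + 4)*(o + 1)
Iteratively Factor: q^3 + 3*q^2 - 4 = (q + 2)*(q^2 + q - 2) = (q + 2)^2*(q - 1)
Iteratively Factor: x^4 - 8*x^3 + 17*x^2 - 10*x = (x - 2)*(x^3 - 6*x^2 + 5*x) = (x - 5)*(x - 2)*(x^2 - x) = x*(x - 5)*(x - 2)*(x - 1)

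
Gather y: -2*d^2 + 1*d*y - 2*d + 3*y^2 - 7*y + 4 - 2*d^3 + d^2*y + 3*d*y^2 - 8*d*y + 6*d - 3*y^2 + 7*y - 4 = -2*d^3 - 2*d^2 + 3*d*y^2 + 4*d + y*(d^2 - 7*d)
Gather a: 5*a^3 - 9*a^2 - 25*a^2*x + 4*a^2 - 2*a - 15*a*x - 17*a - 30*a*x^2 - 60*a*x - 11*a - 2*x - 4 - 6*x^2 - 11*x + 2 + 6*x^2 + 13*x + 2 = 5*a^3 + a^2*(-25*x - 5) + a*(-30*x^2 - 75*x - 30)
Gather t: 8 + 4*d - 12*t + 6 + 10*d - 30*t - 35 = 14*d - 42*t - 21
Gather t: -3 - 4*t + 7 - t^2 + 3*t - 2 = -t^2 - t + 2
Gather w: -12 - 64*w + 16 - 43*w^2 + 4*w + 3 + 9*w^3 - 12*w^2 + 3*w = 9*w^3 - 55*w^2 - 57*w + 7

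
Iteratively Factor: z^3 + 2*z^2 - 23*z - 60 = (z - 5)*(z^2 + 7*z + 12) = (z - 5)*(z + 4)*(z + 3)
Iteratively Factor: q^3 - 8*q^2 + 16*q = (q - 4)*(q^2 - 4*q) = q*(q - 4)*(q - 4)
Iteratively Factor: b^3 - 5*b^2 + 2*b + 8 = (b - 2)*(b^2 - 3*b - 4) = (b - 4)*(b - 2)*(b + 1)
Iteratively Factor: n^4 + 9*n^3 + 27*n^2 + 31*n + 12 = (n + 1)*(n^3 + 8*n^2 + 19*n + 12) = (n + 1)*(n + 4)*(n^2 + 4*n + 3) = (n + 1)*(n + 3)*(n + 4)*(n + 1)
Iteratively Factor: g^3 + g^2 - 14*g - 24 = (g + 2)*(g^2 - g - 12) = (g - 4)*(g + 2)*(g + 3)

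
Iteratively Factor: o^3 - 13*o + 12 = (o - 1)*(o^2 + o - 12) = (o - 3)*(o - 1)*(o + 4)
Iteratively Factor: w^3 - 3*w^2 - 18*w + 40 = (w - 5)*(w^2 + 2*w - 8) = (w - 5)*(w - 2)*(w + 4)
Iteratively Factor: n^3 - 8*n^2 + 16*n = (n)*(n^2 - 8*n + 16) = n*(n - 4)*(n - 4)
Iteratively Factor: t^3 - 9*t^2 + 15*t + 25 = (t - 5)*(t^2 - 4*t - 5) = (t - 5)^2*(t + 1)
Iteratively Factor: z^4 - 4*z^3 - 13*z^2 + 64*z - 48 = (z - 1)*(z^3 - 3*z^2 - 16*z + 48) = (z - 4)*(z - 1)*(z^2 + z - 12) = (z - 4)*(z - 3)*(z - 1)*(z + 4)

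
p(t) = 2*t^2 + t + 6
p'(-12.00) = -47.00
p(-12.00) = 282.00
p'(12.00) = 49.00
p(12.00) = 306.00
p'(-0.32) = -0.28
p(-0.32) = 5.88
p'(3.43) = 14.72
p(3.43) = 32.96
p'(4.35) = 18.40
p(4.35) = 48.20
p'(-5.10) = -19.40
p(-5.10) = 52.92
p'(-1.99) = -6.96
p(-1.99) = 11.93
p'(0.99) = 4.96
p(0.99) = 8.95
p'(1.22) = 5.88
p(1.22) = 10.20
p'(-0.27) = -0.08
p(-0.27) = 5.88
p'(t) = 4*t + 1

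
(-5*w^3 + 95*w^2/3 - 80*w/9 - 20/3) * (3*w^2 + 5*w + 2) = -15*w^5 + 70*w^4 + 365*w^3/3 - 10*w^2/9 - 460*w/9 - 40/3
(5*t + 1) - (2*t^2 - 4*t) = -2*t^2 + 9*t + 1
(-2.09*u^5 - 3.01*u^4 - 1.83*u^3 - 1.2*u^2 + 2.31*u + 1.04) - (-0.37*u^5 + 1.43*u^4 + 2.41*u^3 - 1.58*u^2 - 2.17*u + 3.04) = -1.72*u^5 - 4.44*u^4 - 4.24*u^3 + 0.38*u^2 + 4.48*u - 2.0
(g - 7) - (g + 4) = -11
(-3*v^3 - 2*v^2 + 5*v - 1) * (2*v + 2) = -6*v^4 - 10*v^3 + 6*v^2 + 8*v - 2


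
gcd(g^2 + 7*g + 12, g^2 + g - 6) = g + 3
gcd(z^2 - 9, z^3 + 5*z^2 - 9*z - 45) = z^2 - 9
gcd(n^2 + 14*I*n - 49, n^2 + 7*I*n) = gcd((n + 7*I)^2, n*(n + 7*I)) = n + 7*I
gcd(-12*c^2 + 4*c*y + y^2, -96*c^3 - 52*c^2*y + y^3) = 6*c + y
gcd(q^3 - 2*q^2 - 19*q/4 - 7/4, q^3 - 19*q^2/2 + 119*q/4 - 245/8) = q - 7/2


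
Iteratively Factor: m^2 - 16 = (m - 4)*(m + 4)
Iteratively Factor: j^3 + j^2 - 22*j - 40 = (j + 4)*(j^2 - 3*j - 10) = (j - 5)*(j + 4)*(j + 2)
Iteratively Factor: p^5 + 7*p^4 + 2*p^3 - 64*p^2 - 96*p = (p + 2)*(p^4 + 5*p^3 - 8*p^2 - 48*p) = (p + 2)*(p + 4)*(p^3 + p^2 - 12*p) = (p + 2)*(p + 4)^2*(p^2 - 3*p) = p*(p + 2)*(p + 4)^2*(p - 3)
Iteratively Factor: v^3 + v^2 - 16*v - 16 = (v - 4)*(v^2 + 5*v + 4) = (v - 4)*(v + 1)*(v + 4)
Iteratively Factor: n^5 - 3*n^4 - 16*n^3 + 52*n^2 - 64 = (n + 1)*(n^4 - 4*n^3 - 12*n^2 + 64*n - 64) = (n - 2)*(n + 1)*(n^3 - 2*n^2 - 16*n + 32) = (n - 2)*(n + 1)*(n + 4)*(n^2 - 6*n + 8) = (n - 2)^2*(n + 1)*(n + 4)*(n - 4)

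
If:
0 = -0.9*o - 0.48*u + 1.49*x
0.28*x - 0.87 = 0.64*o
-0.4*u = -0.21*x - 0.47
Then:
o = -1.70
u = 0.76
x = -0.78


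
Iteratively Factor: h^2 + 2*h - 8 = (h + 4)*(h - 2)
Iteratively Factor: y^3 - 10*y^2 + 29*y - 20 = (y - 4)*(y^2 - 6*y + 5) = (y - 5)*(y - 4)*(y - 1)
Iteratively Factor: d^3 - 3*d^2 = (d)*(d^2 - 3*d) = d^2*(d - 3)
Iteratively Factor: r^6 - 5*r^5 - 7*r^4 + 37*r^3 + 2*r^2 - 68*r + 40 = (r - 2)*(r^5 - 3*r^4 - 13*r^3 + 11*r^2 + 24*r - 20) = (r - 2)*(r + 2)*(r^4 - 5*r^3 - 3*r^2 + 17*r - 10) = (r - 5)*(r - 2)*(r + 2)*(r^3 - 3*r + 2) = (r - 5)*(r - 2)*(r + 2)^2*(r^2 - 2*r + 1) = (r - 5)*(r - 2)*(r - 1)*(r + 2)^2*(r - 1)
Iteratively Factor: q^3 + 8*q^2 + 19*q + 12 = (q + 3)*(q^2 + 5*q + 4) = (q + 3)*(q + 4)*(q + 1)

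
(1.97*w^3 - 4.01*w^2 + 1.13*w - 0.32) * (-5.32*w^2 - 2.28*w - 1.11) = -10.4804*w^5 + 16.8416*w^4 + 0.9445*w^3 + 3.5771*w^2 - 0.5247*w + 0.3552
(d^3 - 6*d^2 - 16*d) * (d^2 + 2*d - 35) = d^5 - 4*d^4 - 63*d^3 + 178*d^2 + 560*d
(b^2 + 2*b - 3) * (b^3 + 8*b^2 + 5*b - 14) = b^5 + 10*b^4 + 18*b^3 - 28*b^2 - 43*b + 42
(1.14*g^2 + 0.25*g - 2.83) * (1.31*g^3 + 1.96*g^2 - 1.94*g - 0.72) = 1.4934*g^5 + 2.5619*g^4 - 5.4289*g^3 - 6.8526*g^2 + 5.3102*g + 2.0376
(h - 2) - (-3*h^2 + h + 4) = 3*h^2 - 6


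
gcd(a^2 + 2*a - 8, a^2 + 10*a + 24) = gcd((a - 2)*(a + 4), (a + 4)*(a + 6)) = a + 4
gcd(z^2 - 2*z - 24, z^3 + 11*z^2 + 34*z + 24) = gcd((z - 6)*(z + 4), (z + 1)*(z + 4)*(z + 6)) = z + 4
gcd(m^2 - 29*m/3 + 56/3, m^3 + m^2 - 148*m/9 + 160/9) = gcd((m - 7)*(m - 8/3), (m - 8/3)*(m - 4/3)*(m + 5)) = m - 8/3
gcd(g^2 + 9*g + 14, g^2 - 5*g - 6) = 1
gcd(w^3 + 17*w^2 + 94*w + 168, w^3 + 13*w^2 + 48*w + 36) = w + 6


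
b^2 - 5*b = b*(b - 5)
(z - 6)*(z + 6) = z^2 - 36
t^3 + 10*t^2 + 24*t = t*(t + 4)*(t + 6)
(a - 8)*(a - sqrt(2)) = a^2 - 8*a - sqrt(2)*a + 8*sqrt(2)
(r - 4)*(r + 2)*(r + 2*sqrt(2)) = r^3 - 2*r^2 + 2*sqrt(2)*r^2 - 8*r - 4*sqrt(2)*r - 16*sqrt(2)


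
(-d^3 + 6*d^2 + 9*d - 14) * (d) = -d^4 + 6*d^3 + 9*d^2 - 14*d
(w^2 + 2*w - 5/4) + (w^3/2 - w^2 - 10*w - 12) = w^3/2 - 8*w - 53/4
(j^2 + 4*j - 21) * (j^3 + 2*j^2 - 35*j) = j^5 + 6*j^4 - 48*j^3 - 182*j^2 + 735*j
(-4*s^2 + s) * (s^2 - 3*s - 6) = -4*s^4 + 13*s^3 + 21*s^2 - 6*s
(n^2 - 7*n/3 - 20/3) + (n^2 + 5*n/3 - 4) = 2*n^2 - 2*n/3 - 32/3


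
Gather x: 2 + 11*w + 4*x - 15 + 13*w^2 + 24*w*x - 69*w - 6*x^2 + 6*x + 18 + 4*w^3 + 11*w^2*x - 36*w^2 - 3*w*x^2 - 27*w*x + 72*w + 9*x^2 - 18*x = 4*w^3 - 23*w^2 + 14*w + x^2*(3 - 3*w) + x*(11*w^2 - 3*w - 8) + 5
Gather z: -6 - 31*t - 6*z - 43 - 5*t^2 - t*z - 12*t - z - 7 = -5*t^2 - 43*t + z*(-t - 7) - 56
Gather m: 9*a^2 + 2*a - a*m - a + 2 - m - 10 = 9*a^2 + a + m*(-a - 1) - 8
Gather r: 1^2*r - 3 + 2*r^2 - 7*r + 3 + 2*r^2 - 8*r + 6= 4*r^2 - 14*r + 6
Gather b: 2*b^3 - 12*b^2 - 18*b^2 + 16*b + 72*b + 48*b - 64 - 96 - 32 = 2*b^3 - 30*b^2 + 136*b - 192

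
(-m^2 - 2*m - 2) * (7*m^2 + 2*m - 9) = -7*m^4 - 16*m^3 - 9*m^2 + 14*m + 18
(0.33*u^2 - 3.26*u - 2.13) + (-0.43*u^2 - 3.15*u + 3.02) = -0.1*u^2 - 6.41*u + 0.89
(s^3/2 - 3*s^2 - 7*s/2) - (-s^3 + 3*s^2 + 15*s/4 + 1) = 3*s^3/2 - 6*s^2 - 29*s/4 - 1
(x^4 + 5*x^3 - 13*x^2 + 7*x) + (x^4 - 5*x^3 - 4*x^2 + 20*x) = 2*x^4 - 17*x^2 + 27*x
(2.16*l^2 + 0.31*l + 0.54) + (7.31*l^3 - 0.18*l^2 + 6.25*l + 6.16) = 7.31*l^3 + 1.98*l^2 + 6.56*l + 6.7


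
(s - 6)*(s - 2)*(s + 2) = s^3 - 6*s^2 - 4*s + 24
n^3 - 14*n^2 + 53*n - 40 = (n - 8)*(n - 5)*(n - 1)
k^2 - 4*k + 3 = (k - 3)*(k - 1)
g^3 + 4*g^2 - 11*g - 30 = (g - 3)*(g + 2)*(g + 5)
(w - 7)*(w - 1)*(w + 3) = w^3 - 5*w^2 - 17*w + 21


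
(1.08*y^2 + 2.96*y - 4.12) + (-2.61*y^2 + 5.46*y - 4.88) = -1.53*y^2 + 8.42*y - 9.0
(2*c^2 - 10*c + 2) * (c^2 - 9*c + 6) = 2*c^4 - 28*c^3 + 104*c^2 - 78*c + 12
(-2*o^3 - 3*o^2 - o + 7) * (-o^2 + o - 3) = 2*o^5 + o^4 + 4*o^3 + o^2 + 10*o - 21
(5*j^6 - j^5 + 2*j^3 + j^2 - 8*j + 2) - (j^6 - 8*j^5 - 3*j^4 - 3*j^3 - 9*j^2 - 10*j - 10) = 4*j^6 + 7*j^5 + 3*j^4 + 5*j^3 + 10*j^2 + 2*j + 12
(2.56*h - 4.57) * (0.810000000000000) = 2.0736*h - 3.7017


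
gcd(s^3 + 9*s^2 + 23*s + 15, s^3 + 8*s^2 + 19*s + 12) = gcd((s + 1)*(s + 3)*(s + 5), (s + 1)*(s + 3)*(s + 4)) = s^2 + 4*s + 3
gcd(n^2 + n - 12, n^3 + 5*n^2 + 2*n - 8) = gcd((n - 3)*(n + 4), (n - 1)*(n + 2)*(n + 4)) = n + 4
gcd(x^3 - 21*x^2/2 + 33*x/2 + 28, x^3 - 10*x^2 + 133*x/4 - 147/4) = x - 7/2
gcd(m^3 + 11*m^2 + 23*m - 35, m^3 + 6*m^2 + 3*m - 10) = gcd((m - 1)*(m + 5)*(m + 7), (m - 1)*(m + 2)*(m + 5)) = m^2 + 4*m - 5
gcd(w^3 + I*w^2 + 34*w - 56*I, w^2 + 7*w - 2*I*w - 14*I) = w - 2*I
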